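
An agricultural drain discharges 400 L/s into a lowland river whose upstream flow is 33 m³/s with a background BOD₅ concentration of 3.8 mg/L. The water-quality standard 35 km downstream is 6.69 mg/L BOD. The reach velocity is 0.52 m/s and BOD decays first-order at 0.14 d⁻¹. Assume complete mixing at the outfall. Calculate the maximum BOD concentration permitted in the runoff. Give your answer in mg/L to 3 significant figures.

400 L/s = 0.4 m³/s.
Travel time to the compliance point: t = 3.5e+04/0.52 = 6.731e+04 s = 0.779 d; decay factor exp(−0.14·0.779) = 0.8967.
So the concentration just after mixing may be at most 6.69/0.8967 = 7.461 mg/L.
Mass balance: 7.461·33.4 = 0.4·Cₑ + 33·3.8.
Cₑ = (249.2 − 125.4) / 0.4 = 309.5 mg/L.

309 mg/L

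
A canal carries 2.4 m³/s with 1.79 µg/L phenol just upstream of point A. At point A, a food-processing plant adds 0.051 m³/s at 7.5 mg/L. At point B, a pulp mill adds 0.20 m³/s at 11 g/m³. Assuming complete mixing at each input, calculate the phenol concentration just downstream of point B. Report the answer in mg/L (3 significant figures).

1.79 µg/L = 0.00179 mg/L.
After input A: C = (2.4·0.00179 + 0.051·7.5) / 2.451 = 0.1578 mg/L.
After input B: C = (2.451·0.1578 + 0.2·11) / 2.651 = 0.9758 mg/L.

0.976 mg/L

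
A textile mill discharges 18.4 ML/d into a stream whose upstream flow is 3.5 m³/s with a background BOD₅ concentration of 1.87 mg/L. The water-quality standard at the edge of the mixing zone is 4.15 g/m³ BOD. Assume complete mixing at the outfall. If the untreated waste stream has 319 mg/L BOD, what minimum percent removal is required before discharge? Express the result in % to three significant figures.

18.4 ML/d = 0.213 m³/s.
Mass balance: 4.15·3.713 = 0.213·Cₑ + 3.5·1.87.
Cₑ = (15.41 − 6.545) / 0.213 = 41.62 mg/L.
Required removal = 1 − 41.62/319 = 86.95 %.

87.0 %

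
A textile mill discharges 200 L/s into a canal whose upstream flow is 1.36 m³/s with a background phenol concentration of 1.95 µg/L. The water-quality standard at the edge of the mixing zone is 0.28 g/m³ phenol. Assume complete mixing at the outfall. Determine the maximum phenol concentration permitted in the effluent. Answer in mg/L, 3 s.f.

2.17 mg/L

200 L/s = 0.2 m³/s.
1.95 µg/L = 0.00195 mg/L.
Mass balance: 0.28·1.56 = 0.2·Cₑ + 1.36·0.00195.
Cₑ = (0.4368 − 0.002652) / 0.2 = 2.171 mg/L.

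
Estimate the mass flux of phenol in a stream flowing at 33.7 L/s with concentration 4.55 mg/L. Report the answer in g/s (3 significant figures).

0.153 g/s

33.7 L/s = 0.0337 m³/s.
Mass flux = Q·C = 0.0337 m³/s × 4.55 g/m³ = 0.1533 g/s.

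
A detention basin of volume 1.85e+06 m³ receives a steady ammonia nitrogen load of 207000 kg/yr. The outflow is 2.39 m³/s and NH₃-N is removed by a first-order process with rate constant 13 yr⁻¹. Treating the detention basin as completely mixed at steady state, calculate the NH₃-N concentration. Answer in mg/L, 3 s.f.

Outflow Q = 2.39 m³/s × 3.156e+07 s/yr = 7.542e+07 m³/yr.
Steady-state CSTR mass balance: W = Q·C + k·V·C, so C = W/(Q + kV).
Q + kV = 7.542e+07 + 13·1.85e+06 = 9.947e+07 m³/yr.
C = 207000/9.947e+07 = 0.002081 kg/m³ = 2.081 mg/L.

2.08 mg/L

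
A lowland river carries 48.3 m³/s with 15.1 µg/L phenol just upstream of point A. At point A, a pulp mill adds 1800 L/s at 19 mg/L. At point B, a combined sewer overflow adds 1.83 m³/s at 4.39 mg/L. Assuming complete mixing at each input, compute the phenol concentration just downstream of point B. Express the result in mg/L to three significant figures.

0.827 mg/L

15.1 µg/L = 0.0151 mg/L.
1800 L/s = 1.8 m³/s.
After input A: C = (48.3·0.0151 + 1.8·19) / 50.1 = 0.6972 mg/L.
After input B: C = (50.1·0.6972 + 1.83·4.39) / 51.93 = 0.8273 mg/L.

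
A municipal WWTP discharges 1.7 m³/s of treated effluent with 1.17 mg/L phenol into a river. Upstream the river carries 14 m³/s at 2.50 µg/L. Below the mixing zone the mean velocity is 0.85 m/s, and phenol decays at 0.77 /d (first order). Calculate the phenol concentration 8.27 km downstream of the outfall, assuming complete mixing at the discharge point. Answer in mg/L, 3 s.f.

0.118 mg/L

2.50 µg/L = 0.0025 mg/L.
After complete mixing, C₀ = (1.7·1.17 + 14·0.0025) / 15.7 = 0.1289 mg/L.
Travel time t = 8270 m / 0.85 m/s = 9729 s = 0.1126 d.
C = 0.1289·exp(−0.77·0.1126) = 0.1289·0.9169 = 0.1182 mg/L.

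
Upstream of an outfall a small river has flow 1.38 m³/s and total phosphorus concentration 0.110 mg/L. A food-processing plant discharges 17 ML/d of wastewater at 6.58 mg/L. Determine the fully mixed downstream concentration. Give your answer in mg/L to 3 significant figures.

17 ML/d = 0.1968 m³/s.
By mass balance at complete mixing, C = (0.1968·6.58 + 1.38·0.11) / (0.1968 + 1.38) = 1.446/1.577 = 0.9174 mg/L.

0.917 mg/L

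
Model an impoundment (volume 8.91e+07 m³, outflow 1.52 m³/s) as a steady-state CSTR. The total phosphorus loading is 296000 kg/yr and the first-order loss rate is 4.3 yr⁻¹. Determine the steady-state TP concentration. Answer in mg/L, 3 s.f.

Outflow Q = 1.52 m³/s × 3.156e+07 s/yr = 4.797e+07 m³/yr.
Steady-state CSTR mass balance: W = Q·C + k·V·C, so C = W/(Q + kV).
Q + kV = 4.797e+07 + 4.3·8.91e+07 = 4.311e+08 m³/yr.
C = 296000/4.311e+08 = 0.0006866 kg/m³ = 0.6866 mg/L.

0.687 mg/L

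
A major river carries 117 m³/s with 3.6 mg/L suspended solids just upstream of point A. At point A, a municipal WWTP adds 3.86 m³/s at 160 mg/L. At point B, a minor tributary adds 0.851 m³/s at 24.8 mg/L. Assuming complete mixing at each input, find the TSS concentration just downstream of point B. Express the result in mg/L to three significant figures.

After input A: C = (117·3.6 + 3.86·160) / 120.9 = 8.595 mg/L.
After input B: C = (120.9·8.595 + 0.851·24.8) / 121.7 = 8.708 mg/L.

8.71 mg/L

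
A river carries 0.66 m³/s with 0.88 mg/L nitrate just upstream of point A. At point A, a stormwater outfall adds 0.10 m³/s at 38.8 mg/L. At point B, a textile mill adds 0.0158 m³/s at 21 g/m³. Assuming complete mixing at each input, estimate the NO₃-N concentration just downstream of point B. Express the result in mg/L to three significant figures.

After input A: C = (0.66·0.88 + 0.1·38.8) / 0.76 = 5.869 mg/L.
After input B: C = (0.76·5.869 + 0.0158·21) / 0.7758 = 6.178 mg/L.

6.18 mg/L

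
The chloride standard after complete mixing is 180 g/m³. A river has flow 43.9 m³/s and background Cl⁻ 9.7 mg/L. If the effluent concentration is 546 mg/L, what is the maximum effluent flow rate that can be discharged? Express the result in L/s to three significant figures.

20400 L/s

Mass balance at complete mixing: C_std·(Q_w + Q_r) = Q_w·C_e + Q_r·C_b.
Rearranging, Q_w = Q_r·(C_std − C_b)/(C_e − C_std) = 43.9·(180 − 9.7) / (546 − 180) = 20.43 m³/s.
= 2.043e+04 L/s.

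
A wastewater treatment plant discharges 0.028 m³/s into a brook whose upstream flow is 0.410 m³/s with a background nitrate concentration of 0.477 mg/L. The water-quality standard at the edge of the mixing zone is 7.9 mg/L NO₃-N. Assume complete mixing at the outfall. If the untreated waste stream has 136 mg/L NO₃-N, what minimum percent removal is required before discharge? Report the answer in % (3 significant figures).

Mass balance: 7.9·0.438 = 0.028·Cₑ + 0.41·0.477.
Cₑ = (3.46 − 0.1956) / 0.028 = 116.6 mg/L.
Required removal = 1 − 116.6/136 = 14.27 %.

14.3 %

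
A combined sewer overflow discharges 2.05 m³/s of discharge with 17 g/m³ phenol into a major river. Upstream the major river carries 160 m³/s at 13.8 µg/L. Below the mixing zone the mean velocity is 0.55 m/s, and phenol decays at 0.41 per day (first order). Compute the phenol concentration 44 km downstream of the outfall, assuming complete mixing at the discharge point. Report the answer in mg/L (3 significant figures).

0.156 mg/L

13.8 µg/L = 0.0138 mg/L.
After complete mixing, C₀ = (2.05·17 + 160·0.0138) / 162.1 = 0.2287 mg/L.
Travel time t = 4.4e+04 m / 0.55 m/s = 8e+04 s = 0.9259 d.
C = 0.2287·exp(−0.41·0.9259) = 0.2287·0.6841 = 0.1564 mg/L.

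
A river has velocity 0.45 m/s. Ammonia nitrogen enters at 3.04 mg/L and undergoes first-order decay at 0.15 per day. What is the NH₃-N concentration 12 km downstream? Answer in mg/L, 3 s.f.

2.90 mg/L

Travel time t = 12 km / 0.45 m/s = 1.2e+04/0.45 = 2.667e+04 s = 0.3086 d.
First-order decay: C = 3.04·exp(−0.15·0.3086) = 3.04·0.9548 = 2.902 mg/L.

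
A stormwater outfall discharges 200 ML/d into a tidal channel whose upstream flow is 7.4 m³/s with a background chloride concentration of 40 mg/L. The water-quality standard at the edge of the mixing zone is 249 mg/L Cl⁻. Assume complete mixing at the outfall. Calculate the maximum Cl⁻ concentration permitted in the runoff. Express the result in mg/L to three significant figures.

200 ML/d = 2.315 m³/s.
Mass balance: 249·9.715 = 2.315·Cₑ + 7.4·40.
Cₑ = (2419 − 296) / 2.315 = 917.1 mg/L.

917 mg/L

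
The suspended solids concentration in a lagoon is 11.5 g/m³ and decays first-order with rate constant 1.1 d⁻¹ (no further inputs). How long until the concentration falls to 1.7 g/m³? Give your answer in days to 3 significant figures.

1.74 d

t = ln(C₀/C)/k = ln(11.5/1.7)/1.1 = 1.912/1.1 = 1.738 d.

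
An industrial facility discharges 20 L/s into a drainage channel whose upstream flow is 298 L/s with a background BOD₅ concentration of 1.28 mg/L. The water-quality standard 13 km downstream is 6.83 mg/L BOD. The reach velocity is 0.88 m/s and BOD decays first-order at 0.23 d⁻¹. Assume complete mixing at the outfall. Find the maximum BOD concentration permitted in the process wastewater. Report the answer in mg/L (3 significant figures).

93.9 mg/L

20 L/s = 0.02 m³/s.
298 L/s = 0.298 m³/s.
Travel time to the compliance point: t = 1.3e+04/0.88 = 1.477e+04 s = 0.171 d; decay factor exp(−0.23·0.171) = 0.9614.
So the concentration just after mixing may be at most 6.83/0.9614 = 7.104 mg/L.
Mass balance: 7.104·0.318 = 0.02·Cₑ + 0.298·1.28.
Cₑ = (2.259 − 0.3814) / 0.02 = 93.88 mg/L.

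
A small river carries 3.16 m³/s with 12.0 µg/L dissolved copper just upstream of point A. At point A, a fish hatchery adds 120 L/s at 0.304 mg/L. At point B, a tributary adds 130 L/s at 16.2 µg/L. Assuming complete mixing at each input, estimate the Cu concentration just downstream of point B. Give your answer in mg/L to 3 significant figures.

12.0 µg/L = 0.012 mg/L.
120 L/s = 0.12 m³/s.
After input A: C = (3.16·0.012 + 0.12·0.304) / 3.28 = 0.02268 mg/L.
130 L/s = 0.13 m³/s.
16.2 µg/L = 0.0162 mg/L.
After input B: C = (3.28·0.02268 + 0.13·0.0162) / 3.41 = 0.02244 mg/L.

0.0224 mg/L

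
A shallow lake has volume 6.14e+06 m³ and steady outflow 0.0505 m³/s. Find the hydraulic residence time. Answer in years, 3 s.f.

Q = 0.0505 m³/s × 3.156e+07 s/yr = 1.594e+06 m³/yr.
Hydraulic residence time τ = V/Q = 6.14e+06/1.594e+06 = 3.853 yr.

3.85 yr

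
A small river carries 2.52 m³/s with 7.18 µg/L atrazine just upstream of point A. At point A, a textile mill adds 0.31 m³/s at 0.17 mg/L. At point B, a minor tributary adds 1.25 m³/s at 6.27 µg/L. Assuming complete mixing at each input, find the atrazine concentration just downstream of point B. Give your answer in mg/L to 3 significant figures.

7.18 µg/L = 0.00718 mg/L.
After input A: C = (2.52·0.00718 + 0.31·0.17) / 2.83 = 0.02502 mg/L.
6.27 µg/L = 0.00627 mg/L.
After input B: C = (2.83·0.02502 + 1.25·0.00627) / 4.08 = 0.01927 mg/L.

0.0193 mg/L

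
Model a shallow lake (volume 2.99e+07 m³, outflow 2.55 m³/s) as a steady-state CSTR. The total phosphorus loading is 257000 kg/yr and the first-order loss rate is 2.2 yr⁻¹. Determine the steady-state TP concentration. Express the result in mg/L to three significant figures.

1.76 mg/L

Outflow Q = 2.55 m³/s × 3.156e+07 s/yr = 8.047e+07 m³/yr.
Steady-state CSTR mass balance: W = Q·C + k·V·C, so C = W/(Q + kV).
Q + kV = 8.047e+07 + 2.2·2.99e+07 = 1.463e+08 m³/yr.
C = 257000/1.463e+08 = 0.001757 kg/m³ = 1.757 mg/L.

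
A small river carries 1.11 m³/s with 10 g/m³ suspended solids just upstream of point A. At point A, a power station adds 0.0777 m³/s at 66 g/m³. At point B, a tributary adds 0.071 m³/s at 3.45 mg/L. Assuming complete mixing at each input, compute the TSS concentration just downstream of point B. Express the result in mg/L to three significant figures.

13.1 mg/L

After input A: C = (1.11·10 + 0.0777·66) / 1.188 = 13.66 mg/L.
After input B: C = (1.188·13.66 + 0.071·3.45) / 1.259 = 13.09 mg/L.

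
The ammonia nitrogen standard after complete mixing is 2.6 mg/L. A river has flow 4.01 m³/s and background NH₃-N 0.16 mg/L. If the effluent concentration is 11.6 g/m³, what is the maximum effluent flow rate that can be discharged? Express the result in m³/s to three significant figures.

1.09 m³/s

Mass balance at complete mixing: C_std·(Q_w + Q_r) = Q_w·C_e + Q_r·C_b.
Rearranging, Q_w = Q_r·(C_std − C_b)/(C_e − C_std) = 4.01·(2.6 − 0.16) / (11.6 − 2.6) = 1.087 m³/s.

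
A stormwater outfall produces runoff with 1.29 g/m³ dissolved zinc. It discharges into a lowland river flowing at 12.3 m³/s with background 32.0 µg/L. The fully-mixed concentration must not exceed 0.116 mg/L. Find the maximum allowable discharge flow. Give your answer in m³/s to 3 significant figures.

0.880 m³/s

32.0 µg/L = 0.032 mg/L.
Mass balance at complete mixing: C_std·(Q_w + Q_r) = Q_w·C_e + Q_r·C_b.
Rearranging, Q_w = Q_r·(C_std − C_b)/(C_e − C_std) = 12.3·(0.116 − 0.032) / (1.29 − 0.116) = 0.8801 m³/s.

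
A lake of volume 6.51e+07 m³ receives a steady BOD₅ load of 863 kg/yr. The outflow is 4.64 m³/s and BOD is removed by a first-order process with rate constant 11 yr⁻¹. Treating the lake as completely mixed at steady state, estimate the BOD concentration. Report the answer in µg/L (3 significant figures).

Outflow Q = 4.64 m³/s × 3.156e+07 s/yr = 1.464e+08 m³/yr.
Steady-state CSTR mass balance: W = Q·C + k·V·C, so C = W/(Q + kV).
Q + kV = 1.464e+08 + 11·6.51e+07 = 8.625e+08 m³/yr.
C = 863/8.625e+08 = 1.001e-06 kg/m³ = 0.001001 mg/L = 1.001 µg/L.

1.00 µg/L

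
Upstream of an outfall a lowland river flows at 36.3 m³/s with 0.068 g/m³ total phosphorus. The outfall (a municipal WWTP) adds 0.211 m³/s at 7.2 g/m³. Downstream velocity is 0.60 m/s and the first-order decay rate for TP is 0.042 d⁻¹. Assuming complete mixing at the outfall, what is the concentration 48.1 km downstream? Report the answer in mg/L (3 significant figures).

0.105 mg/L

After complete mixing, C₀ = (0.211·7.2 + 36.3·0.068) / 36.51 = 0.1092 mg/L.
Travel time t = 4.81e+04 m / 0.60 m/s = 8.017e+04 s = 0.9279 d.
C = 0.1092·exp(−0.042·0.9279) = 0.1092·0.9618 = 0.105 mg/L.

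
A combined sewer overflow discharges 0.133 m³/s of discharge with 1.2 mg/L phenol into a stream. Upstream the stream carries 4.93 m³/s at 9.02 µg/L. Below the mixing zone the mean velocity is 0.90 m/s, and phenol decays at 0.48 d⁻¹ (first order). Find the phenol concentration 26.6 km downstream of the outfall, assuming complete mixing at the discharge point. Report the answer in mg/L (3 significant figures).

0.0342 mg/L

9.02 µg/L = 0.00902 mg/L.
After complete mixing, C₀ = (0.133·1.2 + 4.93·0.00902) / 5.063 = 0.04031 mg/L.
Travel time t = 2.66e+04 m / 0.90 m/s = 2.956e+04 s = 0.3421 d.
C = 0.04031·exp(−0.48·0.3421) = 0.04031·0.8486 = 0.0342 mg/L.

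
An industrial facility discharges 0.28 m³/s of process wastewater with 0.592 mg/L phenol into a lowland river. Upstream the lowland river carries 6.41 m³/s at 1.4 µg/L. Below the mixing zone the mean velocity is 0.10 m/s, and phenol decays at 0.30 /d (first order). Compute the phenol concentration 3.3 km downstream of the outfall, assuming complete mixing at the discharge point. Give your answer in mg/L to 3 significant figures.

0.0233 mg/L

1.4 µg/L = 0.0014 mg/L.
After complete mixing, C₀ = (0.28·0.592 + 6.41·0.0014) / 6.69 = 0.02612 mg/L.
Travel time t = 3300 m / 0.10 m/s = 3.3e+04 s = 0.3819 d.
C = 0.02612·exp(−0.30·0.3819) = 0.02612·0.8917 = 0.02329 mg/L.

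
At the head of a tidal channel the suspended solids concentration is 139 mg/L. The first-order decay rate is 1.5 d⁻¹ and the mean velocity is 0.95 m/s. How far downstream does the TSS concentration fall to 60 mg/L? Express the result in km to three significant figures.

From C = C₀·e^(−kt), t = ln(C₀/C)/k = ln(139/60)/1.5 = 0.8401/1.5 = 0.5601 d.
Distance = v·t = 0.95 m/s × 4.839e+04 s = 4.597e+04 m = 45.97 km.

46.0 km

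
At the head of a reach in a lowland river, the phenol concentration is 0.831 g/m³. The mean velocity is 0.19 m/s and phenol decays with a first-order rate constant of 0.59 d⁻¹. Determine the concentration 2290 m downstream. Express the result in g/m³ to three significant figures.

Travel time t = 2290 m / 0.19 m/s = 2290/0.19 = 1.205e+04 s = 0.1395 d.
First-order decay: C = 0.831·exp(−0.59·0.1395) = 0.831·0.921 = 0.7653 g/m³.

0.765 g/m³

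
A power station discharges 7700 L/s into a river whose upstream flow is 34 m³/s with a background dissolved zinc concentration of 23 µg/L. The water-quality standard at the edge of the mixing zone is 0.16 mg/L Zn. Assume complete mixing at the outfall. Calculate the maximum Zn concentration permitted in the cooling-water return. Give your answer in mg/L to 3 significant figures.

7700 L/s = 7.7 m³/s.
23 µg/L = 0.023 mg/L.
Mass balance: 0.16·41.7 = 7.7·Cₑ + 34·0.023.
Cₑ = (6.672 − 0.782) / 7.7 = 0.7649 mg/L.

0.765 mg/L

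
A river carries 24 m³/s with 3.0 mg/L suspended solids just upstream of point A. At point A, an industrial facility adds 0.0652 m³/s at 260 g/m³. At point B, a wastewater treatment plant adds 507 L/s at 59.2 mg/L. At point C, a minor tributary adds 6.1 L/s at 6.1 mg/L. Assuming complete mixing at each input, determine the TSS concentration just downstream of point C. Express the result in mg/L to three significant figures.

After input A: C = (24·3 + 0.0652·260) / 24.07 = 3.696 mg/L.
507 L/s = 0.507 m³/s.
After input B: C = (24.07·3.696 + 0.507·59.2) / 24.57 = 4.842 mg/L.
6.1 L/s = 0.0061 m³/s.
After input C: C = (24.57·4.842 + 0.0061·6.1) / 24.58 = 4.842 mg/L.

4.84 mg/L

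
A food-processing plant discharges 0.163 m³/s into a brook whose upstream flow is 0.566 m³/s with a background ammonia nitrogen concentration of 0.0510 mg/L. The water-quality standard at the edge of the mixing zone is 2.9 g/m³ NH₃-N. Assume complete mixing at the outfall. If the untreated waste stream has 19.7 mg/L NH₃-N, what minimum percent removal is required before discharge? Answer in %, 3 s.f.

35.1 %

Mass balance: 2.9·0.729 = 0.163·Cₑ + 0.566·0.051.
Cₑ = (2.114 − 0.02887) / 0.163 = 12.79 mg/L.
Required removal = 1 − 12.79/19.7 = 35.06 %.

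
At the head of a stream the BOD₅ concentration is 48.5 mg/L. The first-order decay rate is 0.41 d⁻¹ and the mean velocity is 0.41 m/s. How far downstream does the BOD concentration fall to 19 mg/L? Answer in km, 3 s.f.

From C = C₀·e^(−kt), t = ln(C₀/C)/k = ln(48.5/19)/0.41 = 0.9371/0.41 = 2.286 d.
Distance = v·t = 0.41 m/s × 1.975e+05 s = 8.097e+04 m = 80.97 km.

81.0 km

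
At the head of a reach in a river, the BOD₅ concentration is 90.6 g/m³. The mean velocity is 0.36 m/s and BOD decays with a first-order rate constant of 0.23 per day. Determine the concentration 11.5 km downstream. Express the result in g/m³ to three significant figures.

83.2 g/m³

Travel time t = 11.5 km / 0.36 m/s = 1.15e+04/0.36 = 3.194e+04 s = 0.3697 d.
First-order decay: C = 90.6·exp(−0.23·0.3697) = 90.6·0.9185 = 83.21 g/m³.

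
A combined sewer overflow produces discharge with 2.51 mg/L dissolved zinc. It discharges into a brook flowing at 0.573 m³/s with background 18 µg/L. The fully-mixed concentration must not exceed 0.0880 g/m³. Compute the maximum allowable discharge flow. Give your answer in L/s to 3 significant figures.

18 µg/L = 0.018 mg/L.
Mass balance at complete mixing: C_std·(Q_w + Q_r) = Q_w·C_e + Q_r·C_b.
Rearranging, Q_w = Q_r·(C_std − C_b)/(C_e − C_std) = 0.573·(0.088 − 0.018) / (2.51 − 0.088) = 0.01656 m³/s.
= 16.56 L/s.

16.6 L/s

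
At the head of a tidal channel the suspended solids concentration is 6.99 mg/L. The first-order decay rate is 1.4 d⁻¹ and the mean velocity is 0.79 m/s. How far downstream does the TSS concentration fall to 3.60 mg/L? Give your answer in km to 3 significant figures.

From C = C₀·e^(−kt), t = ln(C₀/C)/k = ln(6.99/3.60)/1.4 = 0.6635/1.4 = 0.474 d.
Distance = v·t = 0.79 m/s × 4.095e+04 s = 3.235e+04 m = 32.35 km.

32.4 km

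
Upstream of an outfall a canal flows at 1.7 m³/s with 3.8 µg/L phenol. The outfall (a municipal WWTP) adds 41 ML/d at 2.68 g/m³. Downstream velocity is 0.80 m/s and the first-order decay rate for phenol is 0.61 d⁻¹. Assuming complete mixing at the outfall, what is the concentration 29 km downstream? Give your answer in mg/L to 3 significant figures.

41 ML/d = 0.4745 m³/s.
3.8 µg/L = 0.0038 mg/L.
After complete mixing, C₀ = (0.4745·2.68 + 1.7·0.0038) / 2.175 = 0.5878 mg/L.
Travel time t = 2.9e+04 m / 0.80 m/s = 3.625e+04 s = 0.4196 d.
C = 0.5878·exp(−0.61·0.4196) = 0.5878·0.7742 = 0.4551 mg/L.

0.455 mg/L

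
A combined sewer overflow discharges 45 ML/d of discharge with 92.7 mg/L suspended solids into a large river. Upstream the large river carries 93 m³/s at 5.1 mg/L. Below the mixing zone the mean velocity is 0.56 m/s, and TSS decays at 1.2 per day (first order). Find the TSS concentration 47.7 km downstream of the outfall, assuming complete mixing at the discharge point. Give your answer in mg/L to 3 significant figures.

45 ML/d = 0.5208 m³/s.
After complete mixing, C₀ = (0.5208·92.7 + 93·5.1) / 93.52 = 5.588 mg/L.
Travel time t = 4.77e+04 m / 0.56 m/s = 8.518e+04 s = 0.9859 d.
C = 5.588·exp(−1.2·0.9859) = 5.588·0.3063 = 1.712 mg/L.

1.71 mg/L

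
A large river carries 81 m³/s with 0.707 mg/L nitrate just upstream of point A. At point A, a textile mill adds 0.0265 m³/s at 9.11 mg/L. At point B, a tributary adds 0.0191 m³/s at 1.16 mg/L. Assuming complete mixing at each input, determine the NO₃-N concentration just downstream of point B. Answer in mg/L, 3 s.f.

0.710 mg/L

After input A: C = (81·0.707 + 0.0265·9.11) / 81.03 = 0.7097 mg/L.
After input B: C = (81.03·0.7097 + 0.0191·1.16) / 81.05 = 0.7099 mg/L.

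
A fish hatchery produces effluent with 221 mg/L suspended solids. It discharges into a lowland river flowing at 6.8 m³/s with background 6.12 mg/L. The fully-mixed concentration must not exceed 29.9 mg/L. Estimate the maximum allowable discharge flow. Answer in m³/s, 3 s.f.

0.846 m³/s

Mass balance at complete mixing: C_std·(Q_w + Q_r) = Q_w·C_e + Q_r·C_b.
Rearranging, Q_w = Q_r·(C_std − C_b)/(C_e − C_std) = 6.8·(29.9 − 6.12) / (221 − 29.9) = 0.8462 m³/s.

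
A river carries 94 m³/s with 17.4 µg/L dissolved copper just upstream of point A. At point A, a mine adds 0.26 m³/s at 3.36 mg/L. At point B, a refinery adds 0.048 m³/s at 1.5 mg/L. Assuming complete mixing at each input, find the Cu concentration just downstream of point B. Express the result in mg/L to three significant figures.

17.4 µg/L = 0.0174 mg/L.
After input A: C = (94·0.0174 + 0.26·3.36) / 94.26 = 0.02662 mg/L.
After input B: C = (94.26·0.02662 + 0.048·1.5) / 94.31 = 0.02737 mg/L.

0.0274 mg/L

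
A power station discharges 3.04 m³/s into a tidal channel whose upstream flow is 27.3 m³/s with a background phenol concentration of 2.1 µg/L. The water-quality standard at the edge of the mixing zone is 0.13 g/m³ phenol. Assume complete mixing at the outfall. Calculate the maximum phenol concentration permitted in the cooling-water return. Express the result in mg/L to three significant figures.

1.28 mg/L

2.1 µg/L = 0.0021 mg/L.
Mass balance: 0.13·30.34 = 3.04·Cₑ + 27.3·0.0021.
Cₑ = (3.944 − 0.05733) / 3.04 = 1.279 mg/L.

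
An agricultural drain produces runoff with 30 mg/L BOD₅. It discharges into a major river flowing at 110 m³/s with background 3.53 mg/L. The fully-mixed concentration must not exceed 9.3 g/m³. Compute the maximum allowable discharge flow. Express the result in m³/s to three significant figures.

Mass balance at complete mixing: C_std·(Q_w + Q_r) = Q_w·C_e + Q_r·C_b.
Rearranging, Q_w = Q_r·(C_std − C_b)/(C_e − C_std) = 110·(9.3 − 3.53) / (30 − 9.3) = 30.66 m³/s.

30.7 m³/s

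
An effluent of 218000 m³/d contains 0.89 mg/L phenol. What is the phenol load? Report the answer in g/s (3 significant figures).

218000 m³/d = 2.523 m³/s.
Mass flux = Q·C = 2.523 m³/s × 0.89 g/m³ = 2.246 g/s.

2.25 g/s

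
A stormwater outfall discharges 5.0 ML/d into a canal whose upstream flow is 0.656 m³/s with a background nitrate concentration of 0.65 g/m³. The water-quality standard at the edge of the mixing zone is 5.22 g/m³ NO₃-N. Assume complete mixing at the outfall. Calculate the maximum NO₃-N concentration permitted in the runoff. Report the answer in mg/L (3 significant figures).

57.0 mg/L

5.0 ML/d = 0.05787 m³/s.
Mass balance: 5.22·0.7139 = 0.05787·Cₑ + 0.656·0.65.
Cₑ = (3.726 − 0.4264) / 0.05787 = 57.02 mg/L.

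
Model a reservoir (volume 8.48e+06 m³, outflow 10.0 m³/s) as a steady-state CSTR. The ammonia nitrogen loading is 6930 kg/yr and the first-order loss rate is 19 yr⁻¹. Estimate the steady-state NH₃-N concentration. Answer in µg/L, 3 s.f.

Outflow Q = 10.0 m³/s × 3.156e+07 s/yr = 3.156e+08 m³/yr.
Steady-state CSTR mass balance: W = Q·C + k·V·C, so C = W/(Q + kV).
Q + kV = 3.156e+08 + 19·8.48e+06 = 4.767e+08 m³/yr.
C = 6930/4.767e+08 = 1.454e-05 kg/m³ = 0.01454 mg/L = 14.54 µg/L.

14.5 µg/L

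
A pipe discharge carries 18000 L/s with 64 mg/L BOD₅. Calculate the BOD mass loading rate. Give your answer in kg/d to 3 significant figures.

99500 kg/d

18000 L/s = 18 m³/s.
Mass flux = Q·C = 18 m³/s × 64 g/m³ = 1152 g/s.
= 1152 g/s × 86.4 = 9.953e+04 kg/d.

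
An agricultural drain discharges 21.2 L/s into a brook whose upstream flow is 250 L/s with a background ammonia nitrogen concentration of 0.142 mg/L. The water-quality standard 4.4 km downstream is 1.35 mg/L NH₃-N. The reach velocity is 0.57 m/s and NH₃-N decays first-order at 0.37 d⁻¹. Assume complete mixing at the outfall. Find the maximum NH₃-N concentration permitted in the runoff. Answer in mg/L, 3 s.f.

21.2 L/s = 0.0212 m³/s.
250 L/s = 0.25 m³/s.
Travel time to the compliance point: t = 4400/0.57 = 7719 s = 0.08934 d; decay factor exp(−0.37·0.08934) = 0.9675.
So the concentration just after mixing may be at most 1.35/0.9675 = 1.395 mg/L.
Mass balance: 1.395·0.2712 = 0.0212·Cₑ + 0.25·0.142.
Cₑ = (0.3784 − 0.0355) / 0.0212 = 16.18 mg/L.

16.2 mg/L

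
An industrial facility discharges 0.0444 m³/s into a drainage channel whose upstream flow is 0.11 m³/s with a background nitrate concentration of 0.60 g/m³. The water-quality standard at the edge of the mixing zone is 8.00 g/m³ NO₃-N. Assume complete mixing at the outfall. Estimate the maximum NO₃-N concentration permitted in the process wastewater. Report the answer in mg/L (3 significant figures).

Mass balance: 8·0.1544 = 0.0444·Cₑ + 0.11·0.6.
Cₑ = (1.235 − 0.066) / 0.0444 = 26.33 mg/L.

26.3 mg/L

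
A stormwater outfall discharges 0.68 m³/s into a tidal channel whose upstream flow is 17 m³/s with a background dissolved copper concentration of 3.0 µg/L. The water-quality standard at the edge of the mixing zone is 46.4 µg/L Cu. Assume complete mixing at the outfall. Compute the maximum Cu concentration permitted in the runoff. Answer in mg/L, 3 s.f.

3.0 µg/L = 0.003 mg/L.
46.4 µg/L = 0.0464 mg/L.
Mass balance: 0.0464·17.68 = 0.68·Cₑ + 17·0.003.
Cₑ = (0.8204 − 0.051) / 0.68 = 1.131 mg/L.

1.13 mg/L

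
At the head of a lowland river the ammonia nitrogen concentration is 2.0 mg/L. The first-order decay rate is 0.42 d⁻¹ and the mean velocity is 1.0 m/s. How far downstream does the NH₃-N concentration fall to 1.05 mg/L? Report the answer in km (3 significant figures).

From C = C₀·e^(−kt), t = ln(C₀/C)/k = ln(2.0/1.05)/0.42 = 0.6444/0.42 = 1.534 d.
Distance = v·t = 1.0 m/s × 1.326e+05 s = 1.326e+05 m = 132.6 km.

133 km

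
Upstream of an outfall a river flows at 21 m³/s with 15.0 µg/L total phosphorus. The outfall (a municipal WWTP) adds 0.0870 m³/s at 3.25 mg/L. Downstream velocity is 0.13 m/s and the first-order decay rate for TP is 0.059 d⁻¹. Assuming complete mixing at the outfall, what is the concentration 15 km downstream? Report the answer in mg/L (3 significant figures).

15.0 µg/L = 0.015 mg/L.
After complete mixing, C₀ = (0.087·3.25 + 21·0.015) / 21.09 = 0.02835 mg/L.
Travel time t = 1.5e+04 m / 0.13 m/s = 1.154e+05 s = 1.335 d.
C = 0.02835·exp(−0.059·1.335) = 0.02835·0.9242 = 0.0262 mg/L.

0.0262 mg/L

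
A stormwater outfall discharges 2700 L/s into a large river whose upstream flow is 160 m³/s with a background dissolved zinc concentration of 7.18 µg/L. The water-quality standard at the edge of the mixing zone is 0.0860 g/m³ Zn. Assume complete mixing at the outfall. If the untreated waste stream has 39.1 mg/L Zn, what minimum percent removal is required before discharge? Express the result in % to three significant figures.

87.8 %

2700 L/s = 2.7 m³/s.
7.18 µg/L = 0.00718 mg/L.
Mass balance: 0.086·162.7 = 2.7·Cₑ + 160·0.00718.
Cₑ = (13.99 − 1.149) / 2.7 = 4.757 mg/L.
Required removal = 1 − 4.757/39.1 = 87.83 %.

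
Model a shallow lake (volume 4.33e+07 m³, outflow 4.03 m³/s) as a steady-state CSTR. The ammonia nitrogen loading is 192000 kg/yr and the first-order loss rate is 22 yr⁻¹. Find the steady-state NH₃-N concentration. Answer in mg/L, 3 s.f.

Outflow Q = 4.03 m³/s × 3.156e+07 s/yr = 1.272e+08 m³/yr.
Steady-state CSTR mass balance: W = Q·C + k·V·C, so C = W/(Q + kV).
Q + kV = 1.272e+08 + 22·4.33e+07 = 1.08e+09 m³/yr.
C = 192000/1.08e+09 = 0.0001778 kg/m³ = 0.1778 mg/L.

0.178 mg/L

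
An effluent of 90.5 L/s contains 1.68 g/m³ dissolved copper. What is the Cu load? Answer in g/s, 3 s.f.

90.5 L/s = 0.0905 m³/s.
Mass flux = Q·C = 0.0905 m³/s × 1.68 g/m³ = 0.152 g/s.

0.152 g/s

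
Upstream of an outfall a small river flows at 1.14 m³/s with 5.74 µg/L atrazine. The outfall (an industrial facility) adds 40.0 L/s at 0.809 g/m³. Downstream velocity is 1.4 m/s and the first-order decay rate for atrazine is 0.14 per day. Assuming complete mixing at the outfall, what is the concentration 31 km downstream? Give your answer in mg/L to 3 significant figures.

0.0318 mg/L

40.0 L/s = 0.04 m³/s.
5.74 µg/L = 0.00574 mg/L.
After complete mixing, C₀ = (0.04·0.809 + 1.14·0.00574) / 1.18 = 0.03297 mg/L.
Travel time t = 3.1e+04 m / 1.4 m/s = 2.214e+04 s = 0.2563 d.
C = 0.03297·exp(−0.14·0.2563) = 0.03297·0.9648 = 0.03181 mg/L.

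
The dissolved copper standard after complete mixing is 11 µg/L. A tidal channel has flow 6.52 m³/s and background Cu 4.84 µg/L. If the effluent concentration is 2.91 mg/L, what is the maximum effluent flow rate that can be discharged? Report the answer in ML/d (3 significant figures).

4.84 µg/L = 0.00484 mg/L.
11 µg/L = 0.011 mg/L.
Mass balance at complete mixing: C_std·(Q_w + Q_r) = Q_w·C_e + Q_r·C_b.
Rearranging, Q_w = Q_r·(C_std − C_b)/(C_e − C_std) = 6.52·(0.011 − 0.00484) / (2.91 − 0.011) = 0.01385 m³/s.
= 1.197 ML/d.

1.20 ML/d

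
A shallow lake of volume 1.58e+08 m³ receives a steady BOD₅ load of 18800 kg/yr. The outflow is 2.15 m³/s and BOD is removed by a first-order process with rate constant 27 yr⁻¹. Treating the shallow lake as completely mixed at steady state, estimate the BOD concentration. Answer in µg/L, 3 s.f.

Outflow Q = 2.15 m³/s × 3.156e+07 s/yr = 6.785e+07 m³/yr.
Steady-state CSTR mass balance: W = Q·C + k·V·C, so C = W/(Q + kV).
Q + kV = 6.785e+07 + 27·1.58e+08 = 4.334e+09 m³/yr.
C = 18800/4.334e+09 = 4.338e-06 kg/m³ = 0.004338 mg/L = 4.338 µg/L.

4.34 µg/L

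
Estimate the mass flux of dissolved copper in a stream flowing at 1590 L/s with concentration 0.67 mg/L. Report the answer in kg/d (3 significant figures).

92.0 kg/d

1590 L/s = 1.59 m³/s.
Mass flux = Q·C = 1.59 m³/s × 0.67 g/m³ = 1.065 g/s.
= 1.065 g/s × 86.4 = 92.04 kg/d.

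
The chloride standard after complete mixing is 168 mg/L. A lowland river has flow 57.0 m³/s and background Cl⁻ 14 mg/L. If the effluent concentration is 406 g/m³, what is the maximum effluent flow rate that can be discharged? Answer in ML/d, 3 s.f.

3190 ML/d

Mass balance at complete mixing: C_std·(Q_w + Q_r) = Q_w·C_e + Q_r·C_b.
Rearranging, Q_w = Q_r·(C_std − C_b)/(C_e − C_std) = 57.0·(168 − 14) / (406 − 168) = 36.88 m³/s.
= 3187 ML/d.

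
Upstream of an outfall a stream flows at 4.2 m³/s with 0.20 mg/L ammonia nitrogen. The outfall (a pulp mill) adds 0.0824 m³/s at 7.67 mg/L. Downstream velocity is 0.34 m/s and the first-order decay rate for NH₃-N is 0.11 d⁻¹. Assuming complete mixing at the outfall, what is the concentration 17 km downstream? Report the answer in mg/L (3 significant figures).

After complete mixing, C₀ = (0.0824·7.67 + 4.2·0.2) / 4.282 = 0.3437 mg/L.
Travel time t = 1.7e+04 m / 0.34 m/s = 5e+04 s = 0.5787 d.
C = 0.3437·exp(−0.11·0.5787) = 0.3437·0.9383 = 0.3225 mg/L.

0.323 mg/L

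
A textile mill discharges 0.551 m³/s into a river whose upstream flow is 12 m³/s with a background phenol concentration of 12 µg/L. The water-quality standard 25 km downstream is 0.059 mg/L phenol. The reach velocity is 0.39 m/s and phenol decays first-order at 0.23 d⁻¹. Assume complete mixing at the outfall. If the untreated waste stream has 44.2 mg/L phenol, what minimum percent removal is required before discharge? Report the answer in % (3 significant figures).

12 µg/L = 0.012 mg/L.
Travel time to the compliance point: t = 2.5e+04/0.39 = 6.41e+04 s = 0.7419 d; decay factor exp(−0.23·0.7419) = 0.8431.
So the concentration just after mixing may be at most 0.059/0.8431 = 0.06998 mg/L.
Mass balance: 0.06998·12.55 = 0.551·Cₑ + 12·0.012.
Cₑ = (0.8783 − 0.144) / 0.551 = 1.333 mg/L.
Required removal = 1 − 1.333/44.2 = 96.98 %.

97.0 %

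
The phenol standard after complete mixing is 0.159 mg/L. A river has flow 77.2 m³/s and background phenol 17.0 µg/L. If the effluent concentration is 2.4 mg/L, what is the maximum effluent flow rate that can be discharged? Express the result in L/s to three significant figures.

17.0 µg/L = 0.017 mg/L.
Mass balance at complete mixing: C_std·(Q_w + Q_r) = Q_w·C_e + Q_r·C_b.
Rearranging, Q_w = Q_r·(C_std − C_b)/(C_e − C_std) = 77.2·(0.159 − 0.017) / (2.4 − 0.159) = 4.892 m³/s.
= 4892 L/s.

4890 L/s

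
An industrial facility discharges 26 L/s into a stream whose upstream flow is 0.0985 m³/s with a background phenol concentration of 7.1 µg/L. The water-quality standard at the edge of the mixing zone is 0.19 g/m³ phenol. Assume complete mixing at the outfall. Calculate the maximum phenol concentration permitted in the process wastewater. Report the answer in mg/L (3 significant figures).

0.883 mg/L

26 L/s = 0.026 m³/s.
7.1 µg/L = 0.0071 mg/L.
Mass balance: 0.19·0.1245 = 0.026·Cₑ + 0.0985·0.0071.
Cₑ = (0.02365 − 0.0006993) / 0.026 = 0.8829 mg/L.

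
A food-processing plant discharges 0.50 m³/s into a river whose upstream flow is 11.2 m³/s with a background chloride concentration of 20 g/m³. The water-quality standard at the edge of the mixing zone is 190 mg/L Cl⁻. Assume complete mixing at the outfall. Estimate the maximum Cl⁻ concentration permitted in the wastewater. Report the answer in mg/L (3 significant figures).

Mass balance: 190·11.7 = 0.5·Cₑ + 11.2·20.
Cₑ = (2223 − 224) / 0.5 = 3998 mg/L.

4000 mg/L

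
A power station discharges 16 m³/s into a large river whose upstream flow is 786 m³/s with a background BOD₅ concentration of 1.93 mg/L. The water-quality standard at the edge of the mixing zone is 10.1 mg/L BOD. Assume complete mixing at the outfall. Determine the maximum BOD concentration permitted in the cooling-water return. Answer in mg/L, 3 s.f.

411 mg/L

Mass balance: 10.1·802 = 16·Cₑ + 786·1.93.
Cₑ = (8100 − 1517) / 16 = 411.5 mg/L.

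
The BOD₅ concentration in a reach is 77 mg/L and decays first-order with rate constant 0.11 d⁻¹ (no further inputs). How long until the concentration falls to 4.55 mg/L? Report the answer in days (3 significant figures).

25.7 d

t = ln(C₀/C)/k = ln(77/4.55)/0.11 = 2.829/0.11 = 25.72 d.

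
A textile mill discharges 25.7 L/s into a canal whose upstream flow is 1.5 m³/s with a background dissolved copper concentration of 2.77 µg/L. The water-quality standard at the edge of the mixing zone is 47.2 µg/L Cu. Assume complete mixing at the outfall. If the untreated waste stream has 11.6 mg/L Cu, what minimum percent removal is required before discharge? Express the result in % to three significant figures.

77.2 %

25.7 L/s = 0.0257 m³/s.
2.77 µg/L = 0.00277 mg/L.
47.2 µg/L = 0.0472 mg/L.
Mass balance: 0.0472·1.526 = 0.0257·Cₑ + 1.5·0.00277.
Cₑ = (0.07201 − 0.004155) / 0.0257 = 2.64 mg/L.
Required removal = 1 − 2.64/11.6 = 77.24 %.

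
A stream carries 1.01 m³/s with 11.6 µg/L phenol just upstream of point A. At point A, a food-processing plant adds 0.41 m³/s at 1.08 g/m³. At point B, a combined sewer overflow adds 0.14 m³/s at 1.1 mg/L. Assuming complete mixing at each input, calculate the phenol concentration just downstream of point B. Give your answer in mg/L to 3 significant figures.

0.390 mg/L

11.6 µg/L = 0.0116 mg/L.
After input A: C = (1.01·0.0116 + 0.41·1.08) / 1.42 = 0.3201 mg/L.
After input B: C = (1.42·0.3201 + 0.14·1.1) / 1.56 = 0.3901 mg/L.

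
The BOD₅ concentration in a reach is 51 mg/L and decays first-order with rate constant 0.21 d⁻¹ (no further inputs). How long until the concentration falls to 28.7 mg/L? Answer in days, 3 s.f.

t = ln(C₀/C)/k = ln(51/28.7)/0.21 = 0.5749/0.21 = 2.738 d.

2.74 d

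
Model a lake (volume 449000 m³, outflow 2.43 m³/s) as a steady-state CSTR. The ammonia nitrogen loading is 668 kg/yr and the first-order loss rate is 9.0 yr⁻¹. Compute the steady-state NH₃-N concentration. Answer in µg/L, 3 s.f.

Outflow Q = 2.43 m³/s × 3.156e+07 s/yr = 7.668e+07 m³/yr.
Steady-state CSTR mass balance: W = Q·C + k·V·C, so C = W/(Q + kV).
Q + kV = 7.668e+07 + 9.0·449000 = 8.073e+07 m³/yr.
C = 668/8.073e+07 = 8.275e-06 kg/m³ = 0.008275 mg/L = 8.275 µg/L.

8.27 µg/L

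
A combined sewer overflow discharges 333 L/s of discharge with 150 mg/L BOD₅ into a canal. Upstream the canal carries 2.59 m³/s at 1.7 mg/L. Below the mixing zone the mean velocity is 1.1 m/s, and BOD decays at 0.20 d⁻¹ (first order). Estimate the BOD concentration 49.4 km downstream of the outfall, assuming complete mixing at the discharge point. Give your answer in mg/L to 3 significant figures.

333 L/s = 0.333 m³/s.
After complete mixing, C₀ = (0.333·150 + 2.59·1.7) / 2.923 = 18.59 mg/L.
Travel time t = 4.94e+04 m / 1.1 m/s = 4.491e+04 s = 0.5198 d.
C = 18.59·exp(−0.20·0.5198) = 18.59·0.9013 = 16.76 mg/L.

16.8 mg/L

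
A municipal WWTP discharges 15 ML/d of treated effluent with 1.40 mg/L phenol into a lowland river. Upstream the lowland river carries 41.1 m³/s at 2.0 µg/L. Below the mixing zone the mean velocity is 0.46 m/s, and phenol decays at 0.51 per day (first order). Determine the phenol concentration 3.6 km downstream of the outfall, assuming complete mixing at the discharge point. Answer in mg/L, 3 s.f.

15 ML/d = 0.1736 m³/s.
2.0 µg/L = 0.002 mg/L.
After complete mixing, C₀ = (0.1736·1.4 + 41.1·0.002) / 41.27 = 0.00788 mg/L.
Travel time t = 3600 m / 0.46 m/s = 7826 s = 0.09058 d.
C = 0.00788·exp(−0.51·0.09058) = 0.00788·0.9549 = 0.007525 mg/L.

0.00752 mg/L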